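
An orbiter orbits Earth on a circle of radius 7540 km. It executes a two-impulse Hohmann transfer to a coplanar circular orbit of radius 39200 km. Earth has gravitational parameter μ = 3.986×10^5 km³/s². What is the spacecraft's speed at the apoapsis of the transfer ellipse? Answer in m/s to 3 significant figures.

Semi-major axis of the transfer orbit: a_t = (7540 + 39200)/2 = 23370 km.
The apoapsis of the transfer ellipse is at r = 39200 km.
Vis-viva: v = √[μ(2/r − 1/a_t)] = √[3.986×10^5 × (2/39200 − 1/23370)] = 1.811 km/s.

v = 1810 m/s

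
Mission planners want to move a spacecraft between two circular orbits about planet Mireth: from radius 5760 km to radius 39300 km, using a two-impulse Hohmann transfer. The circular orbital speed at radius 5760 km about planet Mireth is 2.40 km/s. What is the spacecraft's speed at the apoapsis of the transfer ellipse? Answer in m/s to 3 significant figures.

From the circular-orbit relation v² = μ/r at r = 5760 km: μ = v²r = (2.40)² × 5760 = 33177.6 km³/s².
Transfer-ellipse semi-major axis a_t = (r₁ + r₂)/2 = (5760 + 39300)/2 = 22530 km.
The apoapsis of the transfer ellipse is at r = 39300 km.
Applying v² = μ(2/r − 1/a_t): v = 0.4646 km/s.

v = 465 m/s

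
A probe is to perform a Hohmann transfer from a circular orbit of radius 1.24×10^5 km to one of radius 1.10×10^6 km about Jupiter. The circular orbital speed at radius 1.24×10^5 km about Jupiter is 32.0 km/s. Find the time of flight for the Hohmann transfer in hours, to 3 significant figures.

From the circular-orbit relation v² = μ/r at r = 1.24×10^5 km: μ = v²r = (32.0)² × 1.24×10^5 = 1.26976×10^8 km³/s².
Transfer-ellipse semi-major axis a_t = (r₁ + r₂)/2 = (1.240×10^5 + 1.100×10^6)/2 = 6.120×10^5 km.
Transfer time t = π√(a_t³/μ) = π√((6.120×10^5)³ / 1.26976×10^8) = 1.335×10^5 s.
Converting: 1.335×10^5 s ÷ 3600 s/hour = 37.1 hours.

t = 37.1 hours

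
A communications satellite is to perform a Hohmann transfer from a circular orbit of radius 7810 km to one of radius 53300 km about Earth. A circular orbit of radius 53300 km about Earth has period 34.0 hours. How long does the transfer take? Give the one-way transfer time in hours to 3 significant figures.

From Kepler's third law T² = 4π²r³/μ at r = 53300 km, T = 34.0 hours = 34.0 × 3600 s = 1.224×10^5 s: μ = 4π²r³/T² = 3.99005×10^5 km³/s².
The Hohmann ellipse has a_t = (r₁ + r₂)/2 = 30555 km.
By Kepler's third law the transfer-orbit period is T = 2π√(a_t³/μ), so t = T/2 = 26560 s.
Converting: 26560 s ÷ 3600 s/hour = 7.38 hours.

t = 7.38 hours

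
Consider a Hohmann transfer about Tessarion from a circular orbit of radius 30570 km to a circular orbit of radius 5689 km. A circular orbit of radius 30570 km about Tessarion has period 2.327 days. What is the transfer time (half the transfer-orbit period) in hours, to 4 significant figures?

t = 12.75 hours

From Kepler's third law T² = 4π²r³/μ at r = 30570 km, T = 2.327 days = 2.327 × 86400 s = 2.010528×10^5 s: μ = 4π²r³/T² = 27901.4 km³/s².
Semi-major axis of the transfer orbit: a_t = (30570 + 5689)/2 = 18129.5 km.
Half the transfer-orbit period gives t = π√(a_t³/μ) = 45910 s.
Converting: 45910 s ÷ 3600 s/hour = 12.75 hours.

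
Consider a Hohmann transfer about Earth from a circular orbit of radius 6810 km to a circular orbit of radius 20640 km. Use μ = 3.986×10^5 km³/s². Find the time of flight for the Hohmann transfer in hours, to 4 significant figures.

t = 2.223 hours

The Hohmann ellipse has a_t = (r₁ + r₂)/2 = 13725 km.
Transfer time t = π√(a_t³/μ) = π√((13725)³ / 3.986×10^5) = 8001.1 s.
Converting: 8001.1 s ÷ 3600 s/hour = 2.223 hours.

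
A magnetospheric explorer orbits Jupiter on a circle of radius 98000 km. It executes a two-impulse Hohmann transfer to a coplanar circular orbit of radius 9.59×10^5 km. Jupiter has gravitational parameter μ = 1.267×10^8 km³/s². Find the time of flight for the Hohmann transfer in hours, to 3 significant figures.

Transfer-ellipse semi-major axis a_t = (r₁ + r₂)/2 = (98000 + 9.590×10^5)/2 = 5.285×10^5 km.
By Kepler's third law the transfer-orbit period is T = 2π√(a_t³/μ), so t = T/2 = 1.072×10^5 s.
Converting: 1.072×10^5 s ÷ 3600 s/hour = 29.8 hours.

t = 29.8 hours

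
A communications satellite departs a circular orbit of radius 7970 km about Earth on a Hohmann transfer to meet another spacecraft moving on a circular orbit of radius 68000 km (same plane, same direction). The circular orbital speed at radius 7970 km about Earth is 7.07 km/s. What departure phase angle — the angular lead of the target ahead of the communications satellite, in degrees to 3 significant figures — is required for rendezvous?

From the circular-orbit relation v² = μ/r at r = 7970 km: μ = v²r = (7.07)² × 7970 = 3.98380×10^5 km³/s².
The Hohmann ellipse has a_t = (r₁ + r₂)/2 = 37985 km.
The half-period of the transfer ellipse is t = π√(a_t³/μ) = 36848 s.
The target's mean motion on its circular orbit is ω₂ = √(μ/r₂³) = 3.5595×10^-5 rad/s.
Angle swept by the target during transfer: ω₂·t = 1.3116 rad = 75.15°.
Arrival is 180° from departure on the ellipse, so φ = 180° − 75.15° = 105°.

φ = 105°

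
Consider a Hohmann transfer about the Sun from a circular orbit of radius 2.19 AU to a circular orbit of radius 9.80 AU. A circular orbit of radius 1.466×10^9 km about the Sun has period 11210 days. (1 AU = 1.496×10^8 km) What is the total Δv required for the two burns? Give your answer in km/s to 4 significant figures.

Δv = 9.366 km/s

From Kepler's third law T² = 4π²r³/μ at r = 1.466×10^9 km, T = 11210 days = 11210 × 86400 s = 9.68544×10^8 s: μ = 4π²r³/T² = 1.32594×10^11 km³/s².
In km: r₁ = 2.19 × 1.496×10^8 = 3.27624×10^8 km; r₂ = 9.80 × 1.496×10^8 = 1.46608×10^9 km.
Transfer-ellipse semi-major axis a_t = (r₁ + r₂)/2 = (3.27624×10^8 + 1.46608×10^9)/2 = 8.96852×10^8 km.
Circular speed at r₁: v₁ = √(μ/r₁) = √(1.32594×10^11/3.27624×10^8) = 20.117 km/s.
On the transfer ellipse at r₁, vis-viva gives v_p = √[μ(2/r₁ − 1/a_t)] = 25.721 km/s.
First burn Δv₁ = |v_p − v₁| = 5.604 km/s.
At r₂, v₂ = √(μ/r₂) = 9.510 km/s.
Transfer-orbit speed at r₂: v_a = √[μ(2/r₂ − 1/a_t)] = 5.748 km/s.
Second burn Δv₂ = |v₂ − v_a| = 3.762 km/s.
Δv = Δv₁ + Δv₂ = 5.604 + 3.762 = 9.366 km/s.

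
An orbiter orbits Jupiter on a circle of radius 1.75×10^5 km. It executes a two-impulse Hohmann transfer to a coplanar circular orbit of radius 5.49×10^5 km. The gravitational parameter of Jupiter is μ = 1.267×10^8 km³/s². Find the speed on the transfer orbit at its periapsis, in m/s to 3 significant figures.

The Hohmann ellipse has a_t = (r₁ + r₂)/2 = 3.620×10^5 km.
The periapsis of the transfer ellipse is at r = 1.750×10^5 km.
Vis-viva: v = √[μ(2/r − 1/a_t)] = √[1.267×10^8 × (2/1.750×10^5 − 1/3.620×10^5)] = 33.14 km/s.

v = 33100 m/s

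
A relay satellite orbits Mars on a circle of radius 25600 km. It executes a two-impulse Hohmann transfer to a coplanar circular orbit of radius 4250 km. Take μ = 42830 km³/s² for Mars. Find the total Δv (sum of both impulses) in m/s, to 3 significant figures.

Δv = 1590 m/s

The Hohmann ellipse has a_t = (r₁ + r₂)/2 = 14925 km.
Circular speed at r₁: v₁ = √(μ/r₁) = √(42830/25600) = 1.29346 km/s.
Transfer-orbit speed at r₁ (vis-viva equation): v_a = √[μ(2/r₁ − 1/a_t)] = 0.690226 km/s.
First burn Δv₁ = |v_a − v₁| = 0.6032 km/s.
Circular speed at r₂: v₂ = √(μ/r₂) = 3.1745 km/s.
Transfer-orbit speed at r₂: v_p = √[μ(2/r₂ − 1/a_t)] = 4.1576 km/s.
Second burn Δv₂ = |v₂ − v_p| = 0.9831 km/s.
Δv = Δv₁ + Δv₂ = 0.6032 + 0.9831 = 1.586 km/s.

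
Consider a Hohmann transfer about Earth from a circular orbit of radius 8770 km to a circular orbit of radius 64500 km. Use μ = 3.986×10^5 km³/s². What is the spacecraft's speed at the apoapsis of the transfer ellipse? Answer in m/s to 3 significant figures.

The Hohmann ellipse has a_t = (r₁ + r₂)/2 = 36635 km.
At apoapsis, r = 64500 km.
From the vis-viva equation, v = √[μ(2/r − 1/a_t)] = 1.216 km/s.

v = 1220 m/s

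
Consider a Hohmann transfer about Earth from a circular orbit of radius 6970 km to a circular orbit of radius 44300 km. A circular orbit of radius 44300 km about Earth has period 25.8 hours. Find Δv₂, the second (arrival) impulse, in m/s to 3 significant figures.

From Kepler's third law T² = 4π²r³/μ at r = 44300 km, T = 25.8 hours = 25.8 × 3600 s = 92880 s: μ = 4π²r³/T² = 3.97857×10^5 km³/s².
Semi-major axis of the transfer orbit: a_t = (6970 + 44300)/2 = 25635 km.
Circular speed at r = 44300 km: v_c = √(μ/r) = 2.997 km/s.
Vis-viva on the transfer ellipse at r = 44300 km gives v_t = √[μ(2/r − 1/a_t)] = 1.563 km/s.
Δv₂ = |v_t − v_c| = |1.563 − 2.997| = 1.434 km/s.

Δv₂ = 1430 m/s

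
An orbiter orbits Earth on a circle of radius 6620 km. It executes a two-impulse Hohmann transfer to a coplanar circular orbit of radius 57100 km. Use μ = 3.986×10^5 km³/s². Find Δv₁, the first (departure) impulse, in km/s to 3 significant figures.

Δv₁ = 2.63 km/s

The Hohmann ellipse has a_t = (r₁ + r₂)/2 = 31860 km.
On the circular orbit at r = 6620 km, v_c = √(μ/r) = 7.7596 km/s.
Transfer-orbit speed at the same r (vis-viva, a = a_t): v_t = √[μ(2/r − 1/a_t)] = 10.388 km/s.
Δv₁ = |v_t − v_c| = |10.388 − 7.7596| = 2.628 km/s.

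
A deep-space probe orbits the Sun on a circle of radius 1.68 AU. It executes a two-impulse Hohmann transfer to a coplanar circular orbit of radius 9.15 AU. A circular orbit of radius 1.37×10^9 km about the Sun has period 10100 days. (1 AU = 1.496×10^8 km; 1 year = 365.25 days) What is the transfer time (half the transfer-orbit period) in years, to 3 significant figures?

From Kepler's third law T² = 4π²r³/μ at r = 1.37×10^9 km, T = 10100 days = 10100 × 86400 s = 8.7264×10^8 s: μ = 4π²r³/T² = 1.33306×10^11 km³/s².
In km: r₁ = 1.68 × 1.496×10^8 = 2.51328×10^8 km; r₂ = 9.15 × 1.496×10^8 = 1.36884×10^9 km.
Transfer-ellipse semi-major axis a_t = (r₁ + r₂)/2 = (2.51328×10^8 + 1.36884×10^9)/2 = 8.10084×10^8 km.
Half the transfer-orbit period gives t = π√(a_t³/μ) = 1.984×10^8 s.
Converting: 1.984×10^8 s ÷ 3.15576×10^7 s/year (365.25 × 86400) = 6.29 years.

t = 6.29 years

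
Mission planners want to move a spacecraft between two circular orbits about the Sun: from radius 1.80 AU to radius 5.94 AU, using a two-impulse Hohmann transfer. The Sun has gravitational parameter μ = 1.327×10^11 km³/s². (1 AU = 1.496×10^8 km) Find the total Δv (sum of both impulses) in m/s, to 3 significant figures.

In km: r₁ = 1.80 × 1.496×10^8 = 2.6928×10^8 km; r₂ = 5.94 × 1.496×10^8 = 8.88624×10^8 km.
Semi-major axis of the transfer orbit: a_t = (2.6928×10^8 + 8.88624×10^8)/2 = 5.78952×10^8 km.
At r₁ the circular-orbit speed is v₁ = √(μ/r₁) = 22.19900 km/s.
On the transfer ellipse at r₁, vis-viva gives v_p = √[μ(2/r₁ − 1/a_t)] = 27.50244 km/s.
First burn Δv₁ = |v_p − v₁| = 5.30344 km/s.
Circular speed at r₂: v₂ = √(μ/r₂) = 12.22015 km/s.
Transfer-orbit speed at r₂: v_a = √[μ(2/r₂ − 1/a_t)] = 8.334071 km/s.
Second burn Δv₂ = |v₂ − v_a| = 3.88608 km/s.
Δv = Δv₁ + Δv₂ = 5.30344 + 3.88608 = 9.190 km/s.

Δv = 9190 m/s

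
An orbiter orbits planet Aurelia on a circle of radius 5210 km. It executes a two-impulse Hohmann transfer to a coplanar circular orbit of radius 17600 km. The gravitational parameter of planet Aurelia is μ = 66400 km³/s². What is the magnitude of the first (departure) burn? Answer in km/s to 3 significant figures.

Semi-major axis of the transfer orbit: a_t = (5210 + 17600)/2 = 11405 km.
On the circular orbit at r = 5210 km, v_c = √(μ/r) = 3.5700 km/s.
Transfer-orbit speed at the same r (vis-viva, a = a_t): v_t = √[μ(2/r − 1/a_t)] = 4.4348 km/s.
Δv₁ = |v_t − v_c| = |4.4348 − 3.5700| = 0.8648 km/s.

Δv₁ = 0.865 km/s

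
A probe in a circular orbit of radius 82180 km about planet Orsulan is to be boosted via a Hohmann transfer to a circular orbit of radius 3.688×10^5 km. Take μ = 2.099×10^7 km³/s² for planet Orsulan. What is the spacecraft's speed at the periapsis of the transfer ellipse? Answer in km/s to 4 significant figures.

v = 20.44 km/s

The Hohmann ellipse has a_t = (r₁ + r₂)/2 = 2.2549×10^5 km.
At periapsis, r = 82180 km.
Applying v² = μ(2/r − 1/a_t): v = 20.44 km/s.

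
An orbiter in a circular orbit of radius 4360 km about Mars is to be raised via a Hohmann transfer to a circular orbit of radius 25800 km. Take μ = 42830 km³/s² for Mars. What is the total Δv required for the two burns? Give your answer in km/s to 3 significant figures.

Δv = 1.56 km/s

The Hohmann ellipse has a_t = (r₁ + r₂)/2 = 15080 km.
Circular speed at r₁: v₁ = √(μ/r₁) = √(42830/4360) = 3.1342 km/s.
Transfer-orbit speed at r₁ (vis-viva): v_p = √[μ(2/r₁ − 1/a_t)] = 4.0996 km/s.
First burn Δv₁ = |v_p − v₁| = 0.9654 km/s.
Circular speed at r₂: v₂ = √(μ/r₂) = 1.2884 km/s.
Transfer-orbit speed at r₂: v_a = √[μ(2/r₂ − 1/a_t)] = 0.69280 km/s.
Second burn Δv₂ = |v₂ − v_a| = 0.5956 km/s.
Total Δv = Δv₁ + Δv₂ = 1.561 km/s.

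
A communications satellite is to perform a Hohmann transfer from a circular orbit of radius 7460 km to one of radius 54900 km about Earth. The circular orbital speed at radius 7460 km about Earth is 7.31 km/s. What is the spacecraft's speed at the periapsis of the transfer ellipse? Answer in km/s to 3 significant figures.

v = 9.70 km/s

From the circular-orbit relation v² = μ/r at r = 7460 km: μ = v²r = (7.31)² × 7460 = 3.98633×10^5 km³/s².
Semi-major axis of the transfer orbit: a_t = (7460 + 54900)/2 = 31180 km.
The periapsis of the transfer ellipse is at r = 7460 km.
Vis-viva: v = √[μ(2/r − 1/a_t)] = √[3.98633×10^5 × (2/7460 − 1/31180)] = 9.700 km/s.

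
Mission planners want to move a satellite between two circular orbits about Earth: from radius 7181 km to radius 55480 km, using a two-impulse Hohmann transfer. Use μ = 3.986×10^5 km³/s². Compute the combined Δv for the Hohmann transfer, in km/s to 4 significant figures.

Δv = 3.861 km/s

Transfer-ellipse semi-major axis a_t = (r₁ + r₂)/2 = (7181 + 55480)/2 = 31330.5 km.
Circular speed at r₁: v₁ = √(μ/r₁) = √(3.986×10^5/7181) = 7.450 km/s.
Transfer-orbit speed at r₁ (vis-viva equation): v_p = √[μ(2/r₁ − 1/a_t)] = 9.914 km/s.
First burn Δv₁ = |v_p − v₁| = 2.464 km/s.
At r₂, v₂ = √(μ/r₂) = 2.680 km/s.
Transfer-orbit speed at r₂: v_a = √[μ(2/r₂ − 1/a_t)] = 1.283 km/s.
Second burn Δv₂ = |v₂ − v_a| = 1.397 km/s.
Total Δv = Δv₁ + Δv₂ = 3.861 km/s.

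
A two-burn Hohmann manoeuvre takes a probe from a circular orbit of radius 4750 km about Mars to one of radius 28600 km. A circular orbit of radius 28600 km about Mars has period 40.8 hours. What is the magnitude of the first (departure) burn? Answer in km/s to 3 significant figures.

Δv₁ = 0.930 km/s

From Kepler's third law T² = 4π²r³/μ at r = 28600 km, T = 40.8 hours = 40.8 × 3600 s = 1.4688×10^5 s: μ = 4π²r³/T² = 42808.7 km³/s².
The Hohmann ellipse has a_t = (r₁ + r₂)/2 = 16675 km.
On the circular orbit at r = 4750 km, v_c = √(μ/r) = 3.0021 km/s.
Vis-viva on the transfer ellipse at r = 4750 km gives v_t = √[μ(2/r − 1/a_t)] = 3.9316 km/s.
Δv₁ = |v_t − v_c| = |3.9316 − 3.0021| = 0.9295 km/s.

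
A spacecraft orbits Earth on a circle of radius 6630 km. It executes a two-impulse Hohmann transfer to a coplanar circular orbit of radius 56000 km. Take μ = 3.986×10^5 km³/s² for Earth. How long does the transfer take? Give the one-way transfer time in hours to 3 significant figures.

Semi-major axis of the transfer orbit: a_t = (6630 + 56000)/2 = 31315 km.
By Kepler's third law the transfer-orbit period is T = 2π√(a_t³/μ), so t = T/2 = 27570 s.
Converting: 27570 s ÷ 3600 s/hour = 7.66 hours.

t = 7.66 hours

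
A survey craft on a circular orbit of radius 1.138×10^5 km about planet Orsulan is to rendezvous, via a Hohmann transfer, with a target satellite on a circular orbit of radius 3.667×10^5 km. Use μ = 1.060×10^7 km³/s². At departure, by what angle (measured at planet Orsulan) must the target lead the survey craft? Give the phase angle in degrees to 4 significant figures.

φ = 84.54°

Transfer-ellipse semi-major axis a_t = (r₁ + r₂)/2 = (1.138×10^5 + 3.667×10^5)/2 = 2.4025×10^5 km.
The half-period of the transfer ellipse is t = π√(a_t³/μ) = 1.136297×10^5 s.
Target angular speed ω₂ = √(μ/r₂³) = 1.466178×10^-5 rad/s.
Angle swept by the target during transfer: ω₂·t = 1.66601 rad = 95.46°.
The survey craft traverses 180° on the transfer ellipse, so the target must lead by 180° − 95.46° = 84.54°.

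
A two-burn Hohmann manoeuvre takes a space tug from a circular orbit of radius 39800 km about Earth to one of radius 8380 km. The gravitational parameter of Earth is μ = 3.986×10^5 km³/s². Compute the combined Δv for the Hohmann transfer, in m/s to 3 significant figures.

The Hohmann ellipse has a_t = (r₁ + r₂)/2 = 24090 km.
At r₁ the circular-orbit speed is v₁ = √(μ/r₁) = 3.165 km/s.
On the transfer ellipse at r₁, v² = μ(2/r − 1/a) gives v_a = √[μ(2/r₁ − 1/a_t)] = 1.867 km/s.
First burn Δv₁ = |v_a − v₁| = 1.298 km/s.
Circular speed at r₂: v₂ = √(μ/r₂) = 6.897 km/s.
Transfer-orbit speed at r₂: v_p = √[μ(2/r₂ − 1/a_t)] = 8.865 km/s.
Second burn Δv₂ = |v₂ − v_p| = 1.968 km/s.
Δv = Δv₁ + Δv₂ = 1.298 + 1.968 = 3.266 km/s.

Δv = 3270 m/s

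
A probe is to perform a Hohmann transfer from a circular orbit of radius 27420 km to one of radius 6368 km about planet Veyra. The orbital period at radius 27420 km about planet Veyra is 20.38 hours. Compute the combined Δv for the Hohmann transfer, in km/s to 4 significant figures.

From Kepler's third law T² = 4π²r³/μ at r = 27420 km, T = 20.38 hours = 20.38 × 3600 s = 73368 s: μ = 4π²r³/T² = 1.51199×10^5 km³/s².
The Hohmann ellipse has a_t = (r₁ + r₂)/2 = 16894 km.
Circular speed at r₁: v₁ = √(μ/r₁) = √(1.51199×10^5/27420) = 2.34823 km/s.
Transfer-orbit speed at r₁ (vis-viva): v_a = √[μ(2/r₁ − 1/a_t)] = 1.44170 km/s.
First burn Δv₁ = |v_a − v₁| = 0.90653 km/s.
At r₂, v₂ = √(μ/r₂) = 4.8727 km/s.
Transfer-orbit speed at r₂: v_p = √[μ(2/r₂ − 1/a_t)] = 6.2078 km/s.
Second burn Δv₂ = |v₂ − v_p| = 1.3351 km/s.
Δv = Δv₁ + Δv₂ = 0.90653 + 1.3351 = 2.242 km/s.

Δv = 2.242 km/s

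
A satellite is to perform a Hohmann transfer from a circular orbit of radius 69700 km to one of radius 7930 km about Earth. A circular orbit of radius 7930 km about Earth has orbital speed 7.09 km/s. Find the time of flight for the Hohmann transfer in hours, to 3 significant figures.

t = 10.6 hours

From the circular-orbit relation v² = μ/r at r = 7930 km: μ = v²r = (7.09)² × 7930 = 3.98626×10^5 km³/s².
The Hohmann ellipse has a_t = (r₁ + r₂)/2 = 38815 km.
Half the transfer-orbit period gives t = π√(a_t³/μ) = 38050 s.
Converting: 38050 s ÷ 3600 s/hour = 10.6 hours.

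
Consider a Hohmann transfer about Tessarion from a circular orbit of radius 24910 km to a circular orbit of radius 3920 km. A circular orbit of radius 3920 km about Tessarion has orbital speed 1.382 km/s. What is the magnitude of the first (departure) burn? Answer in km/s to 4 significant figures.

Δv₁ = 0.2623 km/s

From the circular-orbit relation v² = μ/r at r = 3920 km: μ = v²r = (1.382)² × 3920 = 7486.90 km³/s².
The Hohmann ellipse has a_t = (r₁ + r₂)/2 = 14415 km.
On the circular orbit at r = 24910 km, v_c = √(μ/r) = 0.5482 km/s.
Transfer-orbit speed at the same r (vis-viva, a = a_t): v_t = √[μ(2/r − 1/a_t)] = 0.2859 km/s.
Δv₁ = |v_t − v_c| = |0.2859 − 0.5482| = 0.2623 km/s.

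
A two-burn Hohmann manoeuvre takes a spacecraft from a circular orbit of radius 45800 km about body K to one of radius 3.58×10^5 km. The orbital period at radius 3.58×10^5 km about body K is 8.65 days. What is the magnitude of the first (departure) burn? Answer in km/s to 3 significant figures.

Δv₁ = 2.79 km/s

From Kepler's third law T² = 4π²r³/μ at r = 3.58×10^5 km, T = 8.65 days = 8.65 × 86400 s = 7.4736×10^5 s: μ = 4π²r³/T² = 3.24302×10^6 km³/s².
Transfer-ellipse semi-major axis a_t = (r₁ + r₂)/2 = (45800 + 3.580×10^5)/2 = 2.019×10^5 km.
On the circular orbit at r = 45800 km, v_c = √(μ/r) = 8.4148 km/s.
Transfer-orbit speed at the same r (vis-viva, a = a_t): v_t = √[μ(2/r − 1/a_t)] = 11.205 km/s.
Δv₁ = |v_t − v_c| = |11.205 − 8.4148| = 2.790 km/s.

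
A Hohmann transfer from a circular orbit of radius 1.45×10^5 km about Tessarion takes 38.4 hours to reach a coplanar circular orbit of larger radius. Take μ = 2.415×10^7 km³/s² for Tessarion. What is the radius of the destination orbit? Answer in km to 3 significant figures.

Transfer time t = 38.4 hours = 1.3824×10^5 s, and t = π√(a_t³/μ).
So a_t = (μ t²/π²)^(1/3) = (2.415×10^7 × (1.3824×10^5)² / π²)^(1/3) = 3.6027×10^5 km.
Since a_t = (r₁ + r₂)/2, r₂ = 2a_t − r₁ = 2×3.6027×10^5 − 1.450×10^5 = 5.7554×10^5 km.

r₂ = 5.76×10^5 km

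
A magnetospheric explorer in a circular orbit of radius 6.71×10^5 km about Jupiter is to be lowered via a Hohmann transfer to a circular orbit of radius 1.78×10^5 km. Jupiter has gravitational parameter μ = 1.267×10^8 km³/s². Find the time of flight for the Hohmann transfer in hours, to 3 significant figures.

Semi-major axis of the transfer orbit: a_t = (6.710×10^5 + 1.780×10^5)/2 = 4.245×10^5 km.
Transfer time t = π√(a_t³/μ) = π√((4.245×10^5)³ / 1.267×10^8) = 77190 s.
Converting: 77190 s ÷ 3600 s/hour = 21.4 hours.

t = 21.4 hours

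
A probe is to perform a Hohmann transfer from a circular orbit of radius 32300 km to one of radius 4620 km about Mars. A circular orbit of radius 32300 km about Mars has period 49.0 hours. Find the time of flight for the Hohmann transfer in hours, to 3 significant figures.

t = 10.6 hours

From Kepler's third law T² = 4π²r³/μ at r = 32300 km, T = 49.0 hours = 49.0 × 3600 s = 1.764×10^5 s: μ = 4π²r³/T² = 42753.3 km³/s².
The Hohmann ellipse has a_t = (r₁ + r₂)/2 = 18460 km.
Transfer time t = π√(a_t³/μ) = π√((18460)³ / 42753.3) = 38110 s.
Converting: 38110 s ÷ 3600 s/hour = 10.6 hours.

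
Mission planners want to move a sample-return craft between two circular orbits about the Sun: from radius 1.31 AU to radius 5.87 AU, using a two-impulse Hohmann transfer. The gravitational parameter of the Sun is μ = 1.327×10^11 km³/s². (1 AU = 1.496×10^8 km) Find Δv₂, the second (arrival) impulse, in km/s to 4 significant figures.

Δv₂ = 4.867 km/s

In km: r₁ = 1.31 × 1.496×10^8 = 1.95976×10^8 km; r₂ = 5.87 × 1.496×10^8 = 8.78152×10^8 km.
Semi-major axis of the transfer orbit: a_t = (1.95976×10^8 + 8.78152×10^8)/2 = 5.37064×10^8 km.
On the circular orbit at r = 8.78152×10^8 km, v_c = √(μ/r) = 12.293 km/s.
Transfer-orbit speed at the same r (vis-viva, a = a_t): v_t = √[μ(2/r − 1/a_t)] = 7.4257 km/s.
Δv₂ = |v_t − v_c| = |7.4257 − 12.293| = 4.867 km/s.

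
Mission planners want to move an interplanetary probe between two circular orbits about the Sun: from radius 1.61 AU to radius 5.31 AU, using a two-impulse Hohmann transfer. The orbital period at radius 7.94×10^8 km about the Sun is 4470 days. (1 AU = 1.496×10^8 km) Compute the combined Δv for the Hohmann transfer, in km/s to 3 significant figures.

From Kepler's third law T² = 4π²r³/μ at r = 7.94×10^8 km, T = 4470 days = 4470 × 86400 s = 3.86208×10^8 s: μ = 4π²r³/T² = 1.32489×10^11 km³/s².
In km: r₁ = 1.61 × 1.496×10^8 = 2.40856×10^8 km; r₂ = 5.31 × 1.496×10^8 = 7.94376×10^8 km.
Transfer-ellipse semi-major axis a_t = (r₁ + r₂)/2 = (2.40856×10^8 + 7.94376×10^8)/2 = 5.17616×10^8 km.
At r₁ the circular-orbit speed is v₁ = √(μ/r₁) = 23.454 km/s.
On the transfer ellipse at r₁, vis-viva equation gives v_p = √[μ(2/r₁ − 1/a_t)] = 29.055 km/s.
First burn Δv₁ = |v_p − v₁| = 5.601 km/s.
At r₂, v₂ = √(μ/r₂) = 12.9145 km/s.
Transfer-orbit speed at r₂: v_a = √[μ(2/r₂ − 1/a_t)] = 8.80950 km/s.
Second burn Δv₂ = |v₂ − v_a| = 4.105 km/s.
Total Δv = Δv₁ + Δv₂ = 9.706 km/s.

Δv = 9.71 km/s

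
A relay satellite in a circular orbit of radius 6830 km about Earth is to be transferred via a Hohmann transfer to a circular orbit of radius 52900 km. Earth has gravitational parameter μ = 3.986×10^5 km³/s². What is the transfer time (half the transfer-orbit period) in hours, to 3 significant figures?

t = 7.13 hours

The Hohmann ellipse has a_t = (r₁ + r₂)/2 = 29865 km.
Half the transfer-orbit period gives t = π√(a_t³/μ) = 25680 s.
Converting: 25680 s ÷ 3600 s/hour = 7.13 hours.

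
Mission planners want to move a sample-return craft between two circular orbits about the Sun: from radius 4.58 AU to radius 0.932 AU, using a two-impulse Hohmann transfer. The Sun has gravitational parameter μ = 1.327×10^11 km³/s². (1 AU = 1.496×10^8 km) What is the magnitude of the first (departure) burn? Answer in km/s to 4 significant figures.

In km: r₁ = 4.58 × 1.496×10^8 = 6.85168×10^8 km; r₂ = 0.932 × 1.496×10^8 = 1.394272×10^8 km.
Semi-major axis of the transfer orbit: a_t = (6.85168×10^8 + 1.394272×10^8)/2 = 4.122976×10^8 km.
Circular speed at r = 6.85168×10^8 km: v_c = √(μ/r) = 13.917 km/s.
Vis-viva on the transfer ellipse at r = 6.85168×10^8 km gives v_t = √[μ(2/r − 1/a_t)] = 8.0929 km/s.
Δv₁ = |v_t − v_c| = |8.0929 − 13.917| = 5.824 km/s.

Δv₁ = 5.824 km/s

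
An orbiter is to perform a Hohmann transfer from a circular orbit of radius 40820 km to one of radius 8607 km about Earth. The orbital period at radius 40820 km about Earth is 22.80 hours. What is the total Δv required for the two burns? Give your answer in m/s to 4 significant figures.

Δv = 3221 m/s

From Kepler's third law T² = 4π²r³/μ at r = 40820 km, T = 22.80 hours = 22.80 × 3600 s = 82080 s: μ = 4π²r³/T² = 3.98569×10^5 km³/s².
The Hohmann ellipse has a_t = (r₁ + r₂)/2 = 24713.5 km.
At r₁ the circular-orbit speed is v₁ = √(μ/r₁) = 3.1248 km/s.
Transfer-orbit speed at r₁ (vis-viva): v_a = √[μ(2/r₁ − 1/a_t)] = 1.8441 km/s.
First burn Δv₁ = |v_a − v₁| = 1.2807 km/s.
At r₂, v₂ = √(μ/r₂) = 6.8050 km/s.
Transfer-orbit speed at r₂: v_p = √[μ(2/r₂ − 1/a_t)] = 8.7457 km/s.
Second burn Δv₂ = |v₂ − v_p| = 1.9407 km/s.
Total Δv = Δv₁ + Δv₂ = 3.221 km/s.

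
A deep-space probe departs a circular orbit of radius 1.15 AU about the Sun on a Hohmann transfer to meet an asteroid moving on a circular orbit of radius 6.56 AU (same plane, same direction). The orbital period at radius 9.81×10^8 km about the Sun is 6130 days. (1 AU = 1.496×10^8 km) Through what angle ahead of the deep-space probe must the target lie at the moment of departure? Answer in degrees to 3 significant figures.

From Kepler's third law T² = 4π²r³/μ at r = 9.81×10^8 km, T = 6130 days = 6130 × 86400 s = 5.29632×10^8 s: μ = 4π²r³/T² = 1.32867×10^11 km³/s².
In km: r₁ = 1.15 × 1.496×10^8 = 1.7204×10^8 km; r₂ = 6.56 × 1.496×10^8 = 9.81376×10^8 km.
Semi-major axis of the transfer orbit: a_t = (1.7204×10^8 + 9.81376×10^8)/2 = 5.76708×10^8 km.
The half-period of the transfer ellipse is t = π√(a_t³/μ) = 1.19364×10^8 s.
The target's mean motion on its circular orbit is ω₂ = √(μ/r₂³) = 1.18565×10^-8 rad/s.
Angle swept by the target during transfer: ω₂·t = 1.41524 rad = 81.09°.
The deep-space probe traverses 180° on the transfer ellipse, so the target must lead by 180° − 81.09° = 98.9°.

φ = 98.9°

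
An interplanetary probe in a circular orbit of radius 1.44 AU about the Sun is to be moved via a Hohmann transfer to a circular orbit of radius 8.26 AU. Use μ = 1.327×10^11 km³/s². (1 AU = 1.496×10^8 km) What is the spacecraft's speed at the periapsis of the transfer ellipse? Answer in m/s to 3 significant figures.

v = 32400 m/s

In km: r₁ = 1.44 × 1.496×10^8 = 2.15424×10^8 km; r₂ = 8.26 × 1.496×10^8 = 1.235696×10^9 km.
Semi-major axis of the transfer orbit: a_t = (2.15424×10^8 + 1.235696×10^9)/2 = 7.2556×10^8 km.
At periapsis, r = 2.15424×10^8 km.
Vis-viva: v = √[μ(2/r − 1/a_t)] = √[1.327×10^11 × (2/2.15424×10^8 − 1/7.2556×10^8)] = 32.39 km/s.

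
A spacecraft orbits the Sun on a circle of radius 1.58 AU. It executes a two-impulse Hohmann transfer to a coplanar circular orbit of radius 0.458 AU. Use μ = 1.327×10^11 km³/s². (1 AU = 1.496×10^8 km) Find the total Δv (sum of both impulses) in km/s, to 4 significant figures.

Δv = 18.60 km/s

In km: r₁ = 1.58 × 1.496×10^8 = 2.36368×10^8 km; r₂ = 0.458 × 1.496×10^8 = 6.85168×10^7 km.
Semi-major axis of the transfer orbit: a_t = (2.36368×10^8 + 6.85168×10^7)/2 = 1.524424×10^8 km.
At r₁ the circular-orbit speed is v₁ = √(μ/r₁) = 23.694 km/s.
On the transfer ellipse at r₁, vis-viva equation gives v_a = √[μ(2/r₁ − 1/a_t)] = 15.885 km/s.
First burn Δv₁ = |v_a − v₁| = 7.809 km/s.
Circular speed at r₂: v₂ = √(μ/r₂) = 44.01 km/s.
Transfer-orbit speed at r₂: v_p = √[μ(2/r₂ − 1/a_t)] = 54.80 km/s.
Second burn Δv₂ = |v₂ − v_p| = 10.79 km/s.
Total Δv = Δv₁ + Δv₂ = 18.60 km/s.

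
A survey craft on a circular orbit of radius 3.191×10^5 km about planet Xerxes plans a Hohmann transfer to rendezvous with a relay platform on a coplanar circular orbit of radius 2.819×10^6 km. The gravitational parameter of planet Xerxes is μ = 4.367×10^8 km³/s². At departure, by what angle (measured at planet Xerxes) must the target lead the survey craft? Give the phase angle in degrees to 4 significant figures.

Transfer-ellipse semi-major axis a_t = (r₁ + r₂)/2 = (3.191×10^5 + 2.819×10^6)/2 = 1.56905×10^6 km.
The half-period of the transfer ellipse is t = π√(a_t³/μ) = 2.9547×10^5 s.
Target angular speed ω₂ = √(μ/r₂³) = 4.4152×10^-6 rad/s.
Angle swept by the target during transfer: ω₂·t = 1.30456 rad = 74.746°.
Arrival is 180° from departure on the ellipse, so φ = 180° − 74.746° = 105.3°.

φ = 105.3°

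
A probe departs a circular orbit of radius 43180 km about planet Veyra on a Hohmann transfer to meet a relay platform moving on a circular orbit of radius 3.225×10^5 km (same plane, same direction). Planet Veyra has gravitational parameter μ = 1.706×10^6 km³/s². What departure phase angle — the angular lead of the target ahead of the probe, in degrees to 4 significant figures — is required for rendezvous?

φ = 103.2°

The Hohmann ellipse has a_t = (r₁ + r₂)/2 = 1.8284×10^5 km.
The half-period of the transfer ellipse is t = π√(a_t³/μ) = 1.8805×10^5 s.
The target's mean motion on its circular orbit is ω₂ = √(μ/r₂³) = 7.1317×10^-6 rad/s.
Angle swept by the target during transfer: ω₂·t = 1.3411 rad = 76.84°.
The probe traverses 180° on the transfer ellipse, so the target must lead by 180° − 76.84° = 103.2°.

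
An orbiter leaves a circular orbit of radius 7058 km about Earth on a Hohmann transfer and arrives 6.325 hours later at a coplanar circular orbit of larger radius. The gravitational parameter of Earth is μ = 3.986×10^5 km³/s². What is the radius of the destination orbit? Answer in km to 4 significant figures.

Transfer time t = 6.325 hours = 22770 s, and t = π√(a_t³/μ).
So a_t = (μ t²/π²)^(1/3) = (3.986×10^5 × (22770)² / π²)^(1/3) = 27563 km.
Since a_t = (r₁ + r₂)/2, r₂ = 2a_t − r₁ = 2×27563 − 7058 = 48068 km.

r₂ = 48070 km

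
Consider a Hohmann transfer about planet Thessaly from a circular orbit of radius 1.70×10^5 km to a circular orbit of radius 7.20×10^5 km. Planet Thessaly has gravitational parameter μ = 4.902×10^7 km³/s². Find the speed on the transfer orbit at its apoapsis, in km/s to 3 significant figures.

The Hohmann ellipse has a_t = (r₁ + r₂)/2 = 4.450×10^5 km.
The apoapsis of the transfer ellipse is at r = 7.200×10^5 km.
Applying v² = μ(2/r − 1/a_t): v = 5.100 km/s.

v = 5.10 km/s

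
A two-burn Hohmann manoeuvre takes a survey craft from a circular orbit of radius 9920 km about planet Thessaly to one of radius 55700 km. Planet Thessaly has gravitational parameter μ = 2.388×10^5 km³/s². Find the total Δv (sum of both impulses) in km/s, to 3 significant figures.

Δv = 2.42 km/s

Semi-major axis of the transfer orbit: a_t = (9920 + 55700)/2 = 32810 km.
At r₁ the circular-orbit speed is v₁ = √(μ/r₁) = 4.9064 km/s.
Transfer-orbit speed at r₁ (vis-viva equation): v_p = √[μ(2/r₁ − 1/a_t)] = 6.3927 km/s.
First burn Δv₁ = |v_p − v₁| = 1.486 km/s.
Circular speed at r₂: v₂ = √(μ/r₂) = 2.071 km/s.
Transfer-orbit speed at r₂: v_a = √[μ(2/r₂ − 1/a_t)] = 1.139 km/s.
Second burn Δv₂ = |v₂ − v_a| = 0.9320 km/s.
Δv = Δv₁ + Δv₂ = 1.486 + 0.9320 = 2.418 km/s.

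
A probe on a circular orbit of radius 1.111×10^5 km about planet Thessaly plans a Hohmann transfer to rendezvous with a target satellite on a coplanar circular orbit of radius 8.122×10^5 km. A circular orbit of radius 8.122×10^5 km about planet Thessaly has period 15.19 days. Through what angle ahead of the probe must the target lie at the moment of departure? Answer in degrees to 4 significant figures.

From Kepler's third law T² = 4π²r³/μ at r = 8.122×10^5 km, T = 15.19 days = 15.19 × 86400 s = 1.312416×10^6 s: μ = 4π²r³/T² = 1.22802×10^7 km³/s².
Semi-major axis of the transfer orbit: a_t = (1.111×10^5 + 8.122×10^5)/2 = 4.6165×10^5 km.
Transfer time t = π√(a_t³/μ) = 2.8120×10^5 s.
The target's mean motion on its circular orbit is ω₂ = √(μ/r₂³) = 4.7875×10^-6 rad/s.
Angle swept by the target during transfer: ω₂·t = 1.3462 rad = 77.13°.
The probe traverses 180° on the transfer ellipse, so the target must lead by 180° − 77.13° = 102.9°.

φ = 102.9°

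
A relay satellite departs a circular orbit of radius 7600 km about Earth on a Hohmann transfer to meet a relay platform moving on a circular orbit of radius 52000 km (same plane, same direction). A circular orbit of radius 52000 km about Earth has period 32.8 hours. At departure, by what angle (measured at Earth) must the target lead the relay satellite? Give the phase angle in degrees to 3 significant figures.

φ = 102°

From Kepler's third law T² = 4π²r³/μ at r = 52000 km, T = 32.8 hours = 32.8 × 3600 s = 1.1808×10^5 s: μ = 4π²r³/T² = 3.98123×10^5 km³/s².
The Hohmann ellipse has a_t = (r₁ + r₂)/2 = 29800 km.
The half-period of the transfer ellipse is t = π√(a_t³/μ) = 25610 s.
Target angular speed ω₂ = √(μ/r₂³) = 5.321×10^-5 rad/s.
Angle swept by the target during transfer: ω₂·t = 1.363 rad = 78.09°.
Arrival is 180° from departure on the ellipse, so φ = 180° − 78.09° = 102°.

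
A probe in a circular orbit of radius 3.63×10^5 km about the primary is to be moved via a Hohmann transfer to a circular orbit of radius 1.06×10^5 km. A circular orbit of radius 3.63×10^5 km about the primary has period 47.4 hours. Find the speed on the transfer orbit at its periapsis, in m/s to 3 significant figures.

From Kepler's third law T² = 4π²r³/μ at r = 3.63×10^5 km, T = 47.4 hours = 47.4 × 3600 s = 1.7064×10^5 s: μ = 4π²r³/T² = 6.48512×10^7 km³/s².
Semi-major axis of the transfer orbit: a_t = (3.630×10^5 + 1.060×10^5)/2 = 2.345×10^5 km.
The periapsis of the transfer ellipse is at r = 1.060×10^5 km.
Applying v² = μ(2/r − 1/a_t): v = 30.77 km/s.

v = 30800 m/s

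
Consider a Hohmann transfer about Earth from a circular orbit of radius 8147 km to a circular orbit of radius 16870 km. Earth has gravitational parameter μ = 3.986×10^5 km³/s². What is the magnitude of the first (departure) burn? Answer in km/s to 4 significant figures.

Transfer-ellipse semi-major axis a_t = (r₁ + r₂)/2 = (8147 + 16870)/2 = 12508.5 km.
Circular speed at r = 8147 km: v_c = √(μ/r) = 6.995 km/s.
Transfer-orbit speed at the same r (vis-viva, a = a_t): v_t = √[μ(2/r − 1/a_t)] = 8.123 km/s.
Δv₁ = |v_t − v_c| = |8.123 − 6.995| = 1.128 km/s.

Δv₁ = 1.128 km/s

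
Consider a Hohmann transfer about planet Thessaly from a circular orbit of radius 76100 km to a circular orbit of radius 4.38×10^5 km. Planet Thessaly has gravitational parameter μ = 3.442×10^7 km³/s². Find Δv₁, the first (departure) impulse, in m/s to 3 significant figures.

Transfer-ellipse semi-major axis a_t = (r₁ + r₂)/2 = (76100 + 4.380×10^5)/2 = 2.5705×10^5 km.
On the circular orbit at r = 76100 km, v_c = √(μ/r) = 21.267 km/s.
Transfer-orbit speed at the same r (vis-viva, a = a_t): v_t = √[μ(2/r − 1/a_t)] = 27.761 km/s.
Δv₁ = |v_t − v_c| = |27.761 − 21.267| = 6.494 km/s.

Δv₁ = 6490 m/s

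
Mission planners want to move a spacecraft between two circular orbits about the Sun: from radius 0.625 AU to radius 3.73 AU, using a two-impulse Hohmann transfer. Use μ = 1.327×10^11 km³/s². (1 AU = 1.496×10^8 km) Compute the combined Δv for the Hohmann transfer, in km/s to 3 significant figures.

In km: r₁ = 0.625 × 1.496×10^8 = 9.350×10^7 km; r₂ = 3.73 × 1.496×10^8 = 5.58008×10^8 km.
Transfer-ellipse semi-major axis a_t = (r₁ + r₂)/2 = (9.350×10^7 + 5.58008×10^8)/2 = 3.25754×10^8 km.
At r₁ the circular-orbit speed is v₁ = √(μ/r₁) = 37.673 km/s.
Transfer-orbit speed at r₁ (v² = μ(2/r − 1/a)): v_p = √[μ(2/r₁ − 1/a_t)] = 49.307 km/s.
First burn Δv₁ = |v_p − v₁| = 11.63 km/s.
At r₂, v₂ = √(μ/r₂) = 15.421 km/s.
Transfer-orbit speed at r₂: v_a = √[μ(2/r₂ − 1/a_t)] = 8.2618 km/s.
Second burn Δv₂ = |v₂ − v_a| = 7.159 km/s.
Total Δv = Δv₁ + Δv₂ = 18.79 km/s.

Δv = 18.8 km/s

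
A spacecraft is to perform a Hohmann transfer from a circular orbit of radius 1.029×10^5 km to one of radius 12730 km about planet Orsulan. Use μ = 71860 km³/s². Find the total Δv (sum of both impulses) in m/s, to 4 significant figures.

The Hohmann ellipse has a_t = (r₁ + r₂)/2 = 57815 km.
At r₁ the circular-orbit speed is v₁ = √(μ/r₁) = 0.83567 km/s.
On the transfer ellipse at r₁, vis-viva equation gives v_a = √[μ(2/r₁ − 1/a_t)] = 0.39213 km/s.
First burn Δv₁ = |v_a − v₁| = 0.4435 km/s.
Circular speed at r₂: v₂ = √(μ/r₂) = 2.3759 km/s.
Transfer-orbit speed at r₂: v_p = √[μ(2/r₂ − 1/a_t)] = 3.1697 km/s.
Second burn Δv₂ = |v₂ − v_p| = 0.7938 km/s.
Total Δv = Δv₁ + Δv₂ = 1.237 km/s.

Δv = 1237 m/s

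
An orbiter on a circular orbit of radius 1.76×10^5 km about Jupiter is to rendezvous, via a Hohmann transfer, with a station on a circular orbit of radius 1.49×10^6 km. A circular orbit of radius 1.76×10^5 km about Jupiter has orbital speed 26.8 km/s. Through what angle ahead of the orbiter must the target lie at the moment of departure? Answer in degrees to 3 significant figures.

φ = 105°

From the circular-orbit relation v² = μ/r at r = 1.76×10^5 km: μ = v²r = (26.8)² × 1.76×10^5 = 1.26410×10^8 km³/s².
The Hohmann ellipse has a_t = (r₁ + r₂)/2 = 8.330×10^5 km.
The half-period of the transfer ellipse is t = π√(a_t³/μ) = 2.12435×10^5 s.
Target angular speed ω₂ = √(μ/r₂³) = 6.18175×10^-6 rad/s.
Angle swept by the target during transfer: ω₂·t = 1.3132 rad = 75.24°.
The orbiter traverses 180° on the transfer ellipse, so the target must lead by 180° − 75.24° = 105°.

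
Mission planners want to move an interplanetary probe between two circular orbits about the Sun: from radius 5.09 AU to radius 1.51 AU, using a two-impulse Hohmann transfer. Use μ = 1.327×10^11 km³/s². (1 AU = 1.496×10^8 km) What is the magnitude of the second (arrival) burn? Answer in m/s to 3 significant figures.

Δv₂ = 5860 m/s

In km: r₁ = 5.09 × 1.496×10^8 = 7.61464×10^8 km; r₂ = 1.51 × 1.496×10^8 = 2.25896×10^8 km.
Semi-major axis of the transfer orbit: a_t = (7.61464×10^8 + 2.25896×10^8)/2 = 4.9368×10^8 km.
Circular speed at r = 2.25896×10^8 km: v_c = √(μ/r) = 24.237 km/s.
Transfer-orbit speed at the same r (vis-viva, a = a_t): v_t = √[μ(2/r − 1/a_t)] = 30.101 km/s.
Δv₂ = |v_t − v_c| = |30.101 − 24.237| = 5.864 km/s.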